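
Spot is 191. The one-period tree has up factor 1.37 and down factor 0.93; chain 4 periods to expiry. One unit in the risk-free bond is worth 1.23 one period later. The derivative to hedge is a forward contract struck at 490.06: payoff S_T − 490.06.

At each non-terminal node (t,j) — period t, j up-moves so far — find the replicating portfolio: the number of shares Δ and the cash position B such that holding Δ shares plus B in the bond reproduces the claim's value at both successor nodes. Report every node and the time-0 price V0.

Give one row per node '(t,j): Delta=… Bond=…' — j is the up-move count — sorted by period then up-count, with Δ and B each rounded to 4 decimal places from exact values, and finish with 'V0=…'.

(0,0): Delta=1.0000 Bond=-214.1060
(1,0): Delta=1.0000 Bond=-263.3504
(1,1): Delta=1.0000 Bond=-263.3504
(2,0): Delta=1.0000 Bond=-323.9209
(2,1): Delta=1.0000 Bond=-323.9209
(2,2): Delta=1.0000 Bond=-323.9209
(3,0): Delta=1.0000 Bond=-398.4228
(3,1): Delta=1.0000 Bond=-398.4228
(3,2): Delta=1.0000 Bond=-398.4228
(3,3): Delta=1.0000 Bond=-398.4228
V0=-23.1060

Under the risk-neutral measure, an up-move has probability p* = (R−d)/(u−d) = 0.6818 and values discount at R = 1.23.
Terminal values V(4,·): V(4,0)=-347.1821, V(4,1)=-279.5839, V(4,2)=-180.0038, V(4,3)=-33.3106, V(4,4)=182.7859
  t=3,j=0: stock 153.6322 → up 210.4761 (V=-279.5839), down 142.8779 (V=-347.1821). Price -244.7906; hedge Δ=1.0000, bond B=-398.4228.
  t=3,j=1: stock 226.3184 → up 310.0562 (V=-180.0038), down 210.4761 (V=-279.5839). Price -172.1044; hedge Δ=1.0000, bond B=-398.4228.
  t=3,j=2: stock 333.3937 → up 456.7494 (V=-33.3106), down 310.0562 (V=-180.0038). Price -65.0290; hedge Δ=1.0000, bond B=-398.4228.
  t=3,j=3: stock 491.1284 → up 672.8459 (V=182.7859), down 456.7494 (V=-33.3106). Price 92.7057; hedge Δ=1.0000, bond B=-398.4228.
  t=2,j=0: stock 165.1959 → up 226.3184 (V=-172.1044), down 153.6322 (V=-244.7906). Price -158.7250; hedge Δ=1.0000, bond B=-323.9209.
  t=2,j=1: stock 243.3531 → up 333.3937 (V=-65.0290), down 226.3184 (V=-172.1044). Price -80.5678; hedge Δ=1.0000, bond B=-323.9209.
  t=2,j=2: stock 358.4879 → up 491.1284 (V=92.7057), down 333.3937 (V=-65.0290). Price 34.5670; hedge Δ=1.0000, bond B=-323.9209.
  t=1,j=0: stock 177.6300 → up 243.3531 (V=-80.5678), down 165.1959 (V=-158.7250). Price -85.7204; hedge Δ=1.0000, bond B=-263.3504.
  t=1,j=1: stock 261.6700 → up 358.4879 (V=34.5670), down 243.3531 (V=-80.5678). Price -1.6804; hedge Δ=1.0000, bond B=-263.3504.
  t=0,j=0: stock 191.0000 → up 261.6700 (V=-1.6804), down 177.6300 (V=-85.7204). Price -23.1060; hedge Δ=1.0000, bond B=-214.1060.
Self-financing check: at every node Δ·S+B equals the discounted successor values.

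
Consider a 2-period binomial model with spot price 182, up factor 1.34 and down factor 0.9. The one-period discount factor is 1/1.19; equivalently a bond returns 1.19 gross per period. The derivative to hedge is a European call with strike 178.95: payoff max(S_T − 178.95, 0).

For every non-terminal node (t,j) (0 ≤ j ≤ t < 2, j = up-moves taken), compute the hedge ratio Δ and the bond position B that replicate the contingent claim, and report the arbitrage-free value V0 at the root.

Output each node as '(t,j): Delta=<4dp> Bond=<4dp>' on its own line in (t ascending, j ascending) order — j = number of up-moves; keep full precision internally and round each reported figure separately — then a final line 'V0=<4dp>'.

No-arbitrage ⇒ martingale measure with p* = (R−d)/(u−d) = 0.6591.
Payoff layer (t=2): V(2,0)=0.0000, V(2,1)=40.5420, V(2,2)=147.8492
Node (1,0) S=163.8000: V=(p*·40.5420+(1−p*)·0.0000)/1.19=22.4545; Δ=(40.5420−0.0000)/(219.4920−147.4200)=0.5625; B=V−Δ·S=-69.6864
Node (1,1) S=243.8800: V=(p*·147.8492+(1−p*)·40.5420)/1.19=93.5018; Δ=(147.8492−40.5420)/(326.7992−219.4920)=1.0000; B=V−Δ·S=-150.3782
Node (0,0) S=182.0000: V=(p*·93.5018+(1−p*)·22.4545)/1.19=58.2195; Δ=(93.5018−22.4545)/(243.8800−163.8000)=0.8872; B=V−Δ·S=-103.2518
The time-0 hedge costs 58.2195, which is the no-arbitrage price.

(0,0): Delta=0.8872 Bond=-103.2518
(1,0): Delta=0.5625 Bond=-69.6864
(1,1): Delta=1.0000 Bond=-150.3782
V0=58.2195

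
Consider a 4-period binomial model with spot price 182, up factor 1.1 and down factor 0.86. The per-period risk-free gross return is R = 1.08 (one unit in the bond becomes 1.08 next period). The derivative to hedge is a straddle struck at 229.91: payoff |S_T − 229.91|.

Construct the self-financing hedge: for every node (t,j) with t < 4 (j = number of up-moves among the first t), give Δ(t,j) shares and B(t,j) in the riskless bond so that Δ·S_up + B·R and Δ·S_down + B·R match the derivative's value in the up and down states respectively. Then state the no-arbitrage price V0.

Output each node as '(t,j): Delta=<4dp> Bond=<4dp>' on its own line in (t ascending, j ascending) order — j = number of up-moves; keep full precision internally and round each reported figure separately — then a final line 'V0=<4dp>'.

(0,0): Delta=0.0235 Bond=20.6646
(1,0): Delta=-1.0000 Bond=182.5100
(1,1): Delta=0.0962 Bond=7.7549
(2,0): Delta=-1.0000 Bond=197.1108
(2,1): Delta=-1.0000 Bond=197.1108
(2,2): Delta=0.1741 Bond=-8.7825
(3,0): Delta=-1.0000 Bond=212.8796
(3,1): Delta=-1.0000 Bond=212.8796
(3,2): Delta=-1.0000 Bond=212.8796
(3,3): Delta=0.2576 Bond=-29.7001
V0=24.9346

No-arbitrage ⇒ martingale measure with p* = (R−d)/(u−d) = 0.9167.
At expiry t=4: V(4,0)=130.3545, V(4,1)=102.5716, V(4,2)=67.0353, V(4,3)=21.5819, V(4,4)=36.5562
(3,0): S=115.7622. Δ = (V_up−V_dn)/(S_up−S_dn) = (102.5716−130.3545)/(127.3384−99.5555) = -1.0000. V = [p*·102.5716 + (1−p*)·130.3545]/1.08 = 97.1174. B = V − Δ·S = 212.8796.
(3,1): S=148.0679. Δ = (V_up−V_dn)/(S_up−S_dn) = (67.0353−102.5716)/(162.8747−127.3384) = -1.0000. V = [p*·67.0353 + (1−p*)·102.5716]/1.08 = 64.8117. B = V − Δ·S = 212.8796.
(3,2): S=189.3892. Δ = (V_up−V_dn)/(S_up−S_dn) = (21.5819−67.0353)/(208.3281−162.8747) = -1.0000. V = [p*·21.5819 + (1−p*)·67.0353]/1.08 = 23.4904. B = V − Δ·S = 212.8796.
(3,3): S=242.2420. Δ = (V_up−V_dn)/(S_up−S_dn) = (36.5562−21.5819)/(266.4662−208.3281) = 0.2576. V = [p*·36.5562 + (1−p*)·21.5819]/1.08 = 32.6929. B = V − Δ·S = -29.7001.
(2,0): S=134.6072. Δ = (V_up−V_dn)/(S_up−S_dn) = (64.8117−97.1174)/(148.0679−115.7622) = -1.0000. V = [p*·64.8117 + (1−p*)·97.1174]/1.08 = 62.5036. B = V − Δ·S = 197.1108.
(2,1): S=172.1720. Δ = (V_up−V_dn)/(S_up−S_dn) = (23.4904−64.8117)/(189.3892−148.0679) = -1.0000. V = [p*·23.4904 + (1−p*)·64.8117]/1.08 = 24.9388. B = V − Δ·S = 197.1108.
(2,2): S=220.2200. Δ = (V_up−V_dn)/(S_up−S_dn) = (32.6929−23.4904)/(242.2420−189.3892) = 0.1741. V = [p*·32.6929 + (1−p*)·23.4904]/1.08 = 29.5611. B = V − Δ·S = -8.7825.
(1,0): S=156.5200. Δ = (V_up−V_dn)/(S_up−S_dn) = (24.9388−62.5036)/(172.1720−134.6072) = -1.0000. V = [p*·24.9388 + (1−p*)·62.5036]/1.08 = 25.9900. B = V − Δ·S = 182.5100.
(1,1): S=200.2000. Δ = (V_up−V_dn)/(S_up−S_dn) = (29.5611−24.9388)/(220.2200−172.1720) = 0.0962. V = [p*·29.5611 + (1−p*)·24.9388]/1.08 = 27.0148. B = V − Δ·S = 7.7549.
(0,0): S=182.0000. Δ = (V_up−V_dn)/(S_up−S_dn) = (27.0148−25.9900)/(200.2000−156.5200) = 0.0235. V = [p*·27.0148 + (1−p*)·25.9900]/1.08 = 24.9346. B = V − Δ·S = 20.6646.
Check: Δ(0,0)·S0 + B(0,0) = 24.9346 = V0.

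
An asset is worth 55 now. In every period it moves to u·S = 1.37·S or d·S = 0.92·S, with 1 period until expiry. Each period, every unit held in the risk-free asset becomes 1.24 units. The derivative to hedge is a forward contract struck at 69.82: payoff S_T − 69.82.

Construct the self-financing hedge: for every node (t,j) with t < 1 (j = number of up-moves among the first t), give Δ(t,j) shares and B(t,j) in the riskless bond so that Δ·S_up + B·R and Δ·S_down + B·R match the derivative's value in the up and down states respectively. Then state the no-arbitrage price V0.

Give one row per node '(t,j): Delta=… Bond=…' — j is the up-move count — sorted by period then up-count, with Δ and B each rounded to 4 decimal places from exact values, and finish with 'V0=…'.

(0,0): Delta=1.0000 Bond=-56.3065
V0=-1.3065

Under the risk-neutral measure, an up-move has probability p* = (R−d)/(u−d) = 0.7111 and values discount at R = 1.24.
Payoff layer (t=1): V(1,0)=-19.2200, V(1,1)=5.5300
  t=0,j=0: stock 55.0000 → up 75.3500 (V=5.5300), down 50.6000 (V=-19.2200). Price -1.3065; hedge Δ=1.0000, bond B=-56.3065.
Check: Δ(0,0)·S0 + B(0,0) = -1.3065 = V0.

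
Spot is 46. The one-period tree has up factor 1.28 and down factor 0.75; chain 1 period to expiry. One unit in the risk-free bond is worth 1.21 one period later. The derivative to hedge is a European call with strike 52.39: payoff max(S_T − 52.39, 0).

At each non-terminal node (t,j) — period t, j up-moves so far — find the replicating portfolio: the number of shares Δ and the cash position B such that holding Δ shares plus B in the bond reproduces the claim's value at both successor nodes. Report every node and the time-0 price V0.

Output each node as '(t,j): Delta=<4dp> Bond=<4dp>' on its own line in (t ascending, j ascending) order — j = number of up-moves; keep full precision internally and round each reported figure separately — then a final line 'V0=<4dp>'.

(0,0): Delta=0.2662 Bond=-7.5901
V0=4.6552

Since d<R<u, set p* = (R−d)/(u−d) = 0.8679; price each node as the discounted p*-expectation of its children.
Terminal values V(1,·): V(1,0)=0.0000, V(1,1)=6.4900
(0,0): S=46.0000. Δ = (V_up−V_dn)/(S_up−S_dn) = (6.4900−0.0000)/(58.8800−34.5000) = 0.2662. V = [p*·6.4900 + (1−p*)·0.0000]/1.21 = 4.6552. B = V − Δ·S = -7.5901.
Root portfolio cost Δ·46+B reproduces V0=4.6552.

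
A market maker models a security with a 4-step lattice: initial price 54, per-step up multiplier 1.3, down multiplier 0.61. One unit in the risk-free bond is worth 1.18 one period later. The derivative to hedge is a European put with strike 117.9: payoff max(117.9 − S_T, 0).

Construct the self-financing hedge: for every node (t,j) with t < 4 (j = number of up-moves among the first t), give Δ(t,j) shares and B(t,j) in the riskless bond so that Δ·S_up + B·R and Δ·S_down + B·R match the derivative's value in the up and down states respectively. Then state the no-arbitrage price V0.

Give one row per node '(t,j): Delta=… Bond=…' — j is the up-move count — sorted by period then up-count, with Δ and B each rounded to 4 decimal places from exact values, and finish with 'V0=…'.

(0,0): Delta=-0.6655 Bond=51.4728
(1,0): Delta=-1.0000 Bond=71.7576
(1,1): Delta=-0.6324 Bond=58.4179
(2,0): Delta=-1.0000 Bond=84.6739
(2,1): Delta=-1.0000 Bond=84.6739
(2,2): Delta=-0.5961 Bond=65.6193
(3,0): Delta=-1.0000 Bond=99.9153
(3,1): Delta=-1.0000 Bond=99.9153
(3,2): Delta=-1.0000 Bond=99.9153
(3,3): Delta=-0.5562 Bond=72.6972
V0=15.5379

The replicating-portfolio and risk-neutral prices coincide; use p* = (1.18−0.61)/(1.3−0.61) = 0.8261 for the latter.
At expiry t=4: V(4,0)=110.4232, V(4,1)=101.9659, V(4,2)=83.9422, V(4,3)=45.5308, V(4,4)=0.0000
(3,0): S=12.2570. Δ = (V_up−V_dn)/(S_up−S_dn) = (101.9659−110.4232)/(15.9341−7.4768) = -1.0000. V = [p*·101.9659 + (1−p*)·110.4232]/1.18 = 87.6583. B = V − Δ·S = 99.9153.
(3,1): S=26.1214. Δ = (V_up−V_dn)/(S_up−S_dn) = (83.9422−101.9659)/(33.9578−15.9341) = -1.0000. V = [p*·83.9422 + (1−p*)·101.9659]/1.18 = 73.7938. B = V − Δ·S = 99.9153.
(3,2): S=55.6686. Δ = (V_up−V_dn)/(S_up−S_dn) = (45.5308−83.9422)/(72.3692−33.9578) = -1.0000. V = [p*·45.5308 + (1−p*)·83.9422]/1.18 = 44.2467. B = V − Δ·S = 99.9153.
(3,3): S=118.6380. Δ = (V_up−V_dn)/(S_up−S_dn) = (0.0000−45.5308)/(154.2294−72.3692) = -0.5562. V = [p*·0.0000 + (1−p*)·45.5308]/1.18 = 6.7105. B = V − Δ·S = 72.6972.
(2,0): S=20.0934. Δ = (V_up−V_dn)/(S_up−S_dn) = (73.7938−87.6583)/(26.1214−12.2570) = -1.0000. V = [p*·73.7938 + (1−p*)·87.6583]/1.18 = 64.5805. B = V − Δ·S = 84.6739.
(2,1): S=42.8220. Δ = (V_up−V_dn)/(S_up−S_dn) = (44.2467−73.7938)/(55.6686−26.1214) = -1.0000. V = [p*·44.2467 + (1−p*)·73.7938]/1.18 = 41.8519. B = V − Δ·S = 84.6739.
(2,2): S=91.2600. Δ = (V_up−V_dn)/(S_up−S_dn) = (6.7105−44.2467)/(118.6380−55.6686) = -0.5961. V = [p*·6.7105 + (1−p*)·44.2467]/1.18 = 11.2191. B = V − Δ·S = 65.6193.
(1,0): S=32.9400. Δ = (V_up−V_dn)/(S_up−S_dn) = (41.8519−64.5805)/(42.8220−20.0934) = -1.0000. V = [p*·41.8519 + (1−p*)·64.5805]/1.18 = 38.8176. B = V − Δ·S = 71.7576.
(1,1): S=70.2000. Δ = (V_up−V_dn)/(S_up−S_dn) = (11.2191−41.8519)/(91.2600−42.8220) = -0.6324. V = [p*·11.2191 + (1−p*)·41.8519]/1.18 = 14.0225. B = V − Δ·S = 58.4179.
(0,0): S=54.0000. Δ = (V_up−V_dn)/(S_up−S_dn) = (14.0225−38.8176)/(70.2000−32.9400) = -0.6655. V = [p*·14.0225 + (1−p*)·38.8176]/1.18 = 15.5379. B = V − Δ·S = 51.4728.
The time-0 hedge costs 15.5379, which is the no-arbitrage price.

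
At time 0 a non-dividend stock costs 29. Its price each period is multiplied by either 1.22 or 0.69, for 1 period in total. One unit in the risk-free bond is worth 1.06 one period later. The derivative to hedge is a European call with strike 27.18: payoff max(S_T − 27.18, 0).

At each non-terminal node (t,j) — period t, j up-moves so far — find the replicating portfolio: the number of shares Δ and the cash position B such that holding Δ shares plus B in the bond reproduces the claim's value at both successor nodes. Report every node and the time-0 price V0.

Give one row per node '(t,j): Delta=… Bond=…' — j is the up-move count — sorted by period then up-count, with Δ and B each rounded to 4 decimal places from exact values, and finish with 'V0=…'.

No-arbitrage ⇒ martingale measure with p* = (R−d)/(u−d) = 0.6981.
Terminal values V(1,·): V(1,0)=0.0000, V(1,1)=8.2000
Node (0,0) S=29.0000: V=(p*·8.2000+(1−p*)·0.0000)/1.06=5.4005; Δ=(8.2000−0.0000)/(35.3800−20.0100)=0.5335; B=V−Δ·S=-10.0712
Each (Δ,B) replicates both successor values, so the strategy is self-financing and V0 is arbitrage-free.

(0,0): Delta=0.5335 Bond=-10.0712
V0=5.4005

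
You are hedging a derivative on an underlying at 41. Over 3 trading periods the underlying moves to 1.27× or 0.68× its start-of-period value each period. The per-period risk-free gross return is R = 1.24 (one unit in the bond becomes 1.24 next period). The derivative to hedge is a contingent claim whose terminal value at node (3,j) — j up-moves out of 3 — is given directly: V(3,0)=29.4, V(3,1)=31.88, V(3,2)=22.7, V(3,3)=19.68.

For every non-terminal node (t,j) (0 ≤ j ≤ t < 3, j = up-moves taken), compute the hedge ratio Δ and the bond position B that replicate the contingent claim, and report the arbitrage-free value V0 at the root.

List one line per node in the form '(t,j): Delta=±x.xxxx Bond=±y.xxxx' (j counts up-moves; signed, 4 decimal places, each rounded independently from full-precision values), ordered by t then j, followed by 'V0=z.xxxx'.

(0,0): Delta=-0.0968 Bond=14.5561
(1,0): Delta=-0.4210 Bond=27.0883
(1,1): Delta=-0.0875 Bond=17.5653
(2,0): Delta=0.2217 Bond=21.4046
(2,1): Delta=-0.4394 Bond=34.2422
(2,2): Delta=-0.0774 Bond=21.1134
V0=10.5874

No-arbitrage ⇒ martingale measure with p* = (R−d)/(u−d) = 0.9492.
Terminal values V(3,·): V(3,0)=29.4000, V(3,1)=31.8800, V(3,2)=22.7000, V(3,3)=19.6800
(2,0): S=18.9584. Δ = (V_up−V_dn)/(S_up−S_dn) = (31.8800−29.4000)/(24.0772−12.8917) = 0.2217. V = [p*·31.8800 + (1−p*)·29.4000]/1.24 = 25.6080. B = V − Δ·S = 21.4046.
(2,1): S=35.4076. Δ = (V_up−V_dn)/(S_up−S_dn) = (22.7000−31.8800)/(44.9677−24.0772) = -0.4394. V = [p*·22.7000 + (1−p*)·31.8800]/1.24 = 18.6829. B = V − Δ·S = 34.2422.
(2,2): S=66.1289. Δ = (V_up−V_dn)/(S_up−S_dn) = (19.6800−22.7000)/(83.9837−44.9677) = -0.0774. V = [p*·19.6800 + (1−p*)·22.7000]/1.24 = 15.9948. B = V − Δ·S = 21.1134.
(1,0): S=27.8800. Δ = (V_up−V_dn)/(S_up−S_dn) = (18.6829−25.6080)/(35.4076−18.9584) = -0.4210. V = [p*·18.6829 + (1−p*)·25.6080]/1.24 = 15.3508. B = V − Δ·S = 27.0883.
(1,1): S=52.0700. Δ = (V_up−V_dn)/(S_up−S_dn) = (15.9948−18.6829)/(66.1289−35.4076) = -0.0875. V = [p*·15.9948 + (1−p*)·18.6829]/1.24 = 13.0093. B = V − Δ·S = 17.5653.
(0,0): S=41.0000. Δ = (V_up−V_dn)/(S_up−S_dn) = (13.0093−15.3508)/(52.0700−27.8800) = -0.0968. V = [p*·13.0093 + (1−p*)·15.3508]/1.24 = 10.5874. B = V − Δ·S = 14.5561.
Each (Δ,B) replicates both successor values, so the strategy is self-financing and V0 is arbitrage-free.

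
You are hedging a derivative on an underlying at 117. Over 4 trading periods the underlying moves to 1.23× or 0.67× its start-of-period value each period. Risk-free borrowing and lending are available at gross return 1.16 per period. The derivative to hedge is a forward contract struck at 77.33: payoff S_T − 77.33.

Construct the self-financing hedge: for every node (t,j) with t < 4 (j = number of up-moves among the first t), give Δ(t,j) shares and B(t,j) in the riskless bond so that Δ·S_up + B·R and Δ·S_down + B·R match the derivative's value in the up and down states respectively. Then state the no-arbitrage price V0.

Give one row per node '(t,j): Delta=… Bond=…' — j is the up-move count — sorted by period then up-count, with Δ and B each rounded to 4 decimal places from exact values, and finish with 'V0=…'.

(0,0): Delta=1.0000 Bond=-42.7087
(1,0): Delta=1.0000 Bond=-49.5421
(1,1): Delta=1.0000 Bond=-49.5421
(2,0): Delta=1.0000 Bond=-57.4688
(2,1): Delta=1.0000 Bond=-57.4688
(2,2): Delta=1.0000 Bond=-57.4688
(3,0): Delta=1.0000 Bond=-66.6638
(3,1): Delta=1.0000 Bond=-66.6638
(3,2): Delta=1.0000 Bond=-66.6638
(3,3): Delta=1.0000 Bond=-66.6638
V0=74.2913

Risk-neutral probability p* = (R−d)/(u−d) = (1.16−0.67)/(1.23−0.67) = 0.8750.
Terminal payoffs: V(4,0)=-53.7532, V(4,1)=-34.0472, V(4,2)=2.1295, V(4,3)=68.5434, V(4,4)=190.4674
(3,0): S=35.1893. Δ = (V_up−V_dn)/(S_up−S_dn) = (-34.0472−-53.7532)/(43.2828−23.5768) = 1.0000. V = [p*·-34.0472 + (1−p*)·-53.7532]/1.16 = -31.4745. B = V − Δ·S = -66.6638.
(3,1): S=64.6012. Δ = (V_up−V_dn)/(S_up−S_dn) = (2.1295−-34.0472)/(79.4595−43.2828) = 1.0000. V = [p*·2.1295 + (1−p*)·-34.0472]/1.16 = -2.0626. B = V − Δ·S = -66.6638.
(3,2): S=118.5962. Δ = (V_up−V_dn)/(S_up−S_dn) = (68.5434−2.1295)/(145.8734−79.4595) = 1.0000. V = [p*·68.5434 + (1−p*)·2.1295]/1.16 = 51.9324. B = V − Δ·S = -66.6638.
(3,3): S=217.7214. Δ = (V_up−V_dn)/(S_up−S_dn) = (190.4674−68.5434)/(267.7974−145.8734) = 1.0000. V = [p*·190.4674 + (1−p*)·68.5434]/1.16 = 151.0576. B = V − Δ·S = -66.6638.
(2,0): S=52.5213. Δ = (V_up−V_dn)/(S_up−S_dn) = (-2.0626−-31.4745)/(64.6012−35.1893) = 1.0000. V = [p*·-2.0626 + (1−p*)·-31.4745]/1.16 = -4.9475. B = V − Δ·S = -57.4688.
(2,1): S=96.4197. Δ = (V_up−V_dn)/(S_up−S_dn) = (51.9324−-2.0626)/(118.5962−64.6012) = 1.0000. V = [p*·51.9324 + (1−p*)·-2.0626]/1.16 = 38.9509. B = V − Δ·S = -57.4688.
(2,2): S=177.0093. Δ = (V_up−V_dn)/(S_up−S_dn) = (151.0576−51.9324)/(217.7214−118.5962) = 1.0000. V = [p*·151.0576 + (1−p*)·51.9324]/1.16 = 119.5405. B = V − Δ·S = -57.4688.
(1,0): S=78.3900. Δ = (V_up−V_dn)/(S_up−S_dn) = (38.9509−-4.9475)/(96.4197−52.5213) = 1.0000. V = [p*·38.9509 + (1−p*)·-4.9475]/1.16 = 28.8479. B = V − Δ·S = -49.5421.
(1,1): S=143.9100. Δ = (V_up−V_dn)/(S_up−S_dn) = (119.5405−38.9509)/(177.0093−96.4197) = 1.0000. V = [p*·119.5405 + (1−p*)·38.9509]/1.16 = 94.3679. B = V − Δ·S = -49.5421.
(0,0): S=117.0000. Δ = (V_up−V_dn)/(S_up−S_dn) = (94.3679−28.8479)/(143.9100−78.3900) = 1.0000. V = [p*·94.3679 + (1−p*)·28.8479]/1.16 = 74.2913. B = V − Δ·S = -42.7087.
The time-0 hedge costs 74.2913, which is the no-arbitrage price.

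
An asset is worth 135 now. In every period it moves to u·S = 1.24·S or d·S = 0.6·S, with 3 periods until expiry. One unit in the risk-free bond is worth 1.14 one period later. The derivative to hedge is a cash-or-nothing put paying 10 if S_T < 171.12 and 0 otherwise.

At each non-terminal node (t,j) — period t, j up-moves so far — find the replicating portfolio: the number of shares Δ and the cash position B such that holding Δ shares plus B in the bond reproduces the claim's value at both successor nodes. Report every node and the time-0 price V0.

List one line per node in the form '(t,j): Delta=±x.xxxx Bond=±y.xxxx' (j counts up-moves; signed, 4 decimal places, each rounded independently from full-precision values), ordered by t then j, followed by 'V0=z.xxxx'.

(0,0): Delta=-0.0634 Bond=11.2546
(1,0): Delta=0.0000 Bond=7.6947
(1,1): Delta=-0.0691 Bond=13.7813
(2,0): Delta=0.0000 Bond=8.7719
(2,1): Delta=0.0000 Bond=8.7719
(2,2): Delta=-0.0753 Bond=16.9956
V0=2.6953

Under the risk-neutral measure, an up-move has probability p* = (R−d)/(u−d) = 0.8437 and values discount at R = 1.14.
Terminal values V(3,·): V(3,0)=10.0000, V(3,1)=10.0000, V(3,2)=10.0000, V(3,3)=0.0000
Node (2,0) S=48.6000: V=(p*·10.0000+(1−p*)·10.0000)/1.14=8.7719; Δ=(10.0000−10.0000)/(60.2640−29.1600)=0.0000; B=V−Δ·S=8.7719
Node (2,1) S=100.4400: V=(p*·10.0000+(1−p*)·10.0000)/1.14=8.7719; Δ=(10.0000−10.0000)/(124.5456−60.2640)=0.0000; B=V−Δ·S=8.7719
Node (2,2) S=207.5760: V=(p*·0.0000+(1−p*)·10.0000)/1.14=1.3706; Δ=(0.0000−10.0000)/(257.3942−124.5456)=-0.0753; B=V−Δ·S=16.9956
Node (1,0) S=81.0000: V=(p*·8.7719+(1−p*)·8.7719)/1.14=7.6947; Δ=(8.7719−8.7719)/(100.4400−48.6000)=0.0000; B=V−Δ·S=7.6947
Node (1,1) S=167.4000: V=(p*·1.3706+(1−p*)·8.7719)/1.14=2.2167; Δ=(1.3706−8.7719)/(207.5760−100.4400)=-0.0691; B=V−Δ·S=13.7813
Node (0,0) S=135.0000: V=(p*·2.2167+(1−p*)·7.6947)/1.14=2.6953; Δ=(2.2167−7.6947)/(167.4000−81.0000)=-0.0634; B=V−Δ·S=11.2546
Check: Δ(0,0)·S0 + B(0,0) = 2.6953 = V0.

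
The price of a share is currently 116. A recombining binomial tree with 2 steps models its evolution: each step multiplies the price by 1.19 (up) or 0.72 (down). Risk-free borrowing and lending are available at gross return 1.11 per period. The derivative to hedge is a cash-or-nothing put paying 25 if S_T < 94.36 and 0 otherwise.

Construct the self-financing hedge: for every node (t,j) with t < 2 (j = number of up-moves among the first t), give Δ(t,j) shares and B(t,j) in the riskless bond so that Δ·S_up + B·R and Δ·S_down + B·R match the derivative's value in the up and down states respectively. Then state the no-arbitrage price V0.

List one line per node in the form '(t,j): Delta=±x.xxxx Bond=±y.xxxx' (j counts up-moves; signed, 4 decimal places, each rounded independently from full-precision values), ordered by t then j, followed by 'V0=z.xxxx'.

(0,0): Delta=-0.0703 Bond=8.7445
(1,0): Delta=-0.6369 Bond=57.0251
(1,1): Delta=0.0000 Bond=0.0000
V0=0.5879

The replicating-portfolio and risk-neutral prices coincide; use p* = (1.11−0.72)/(1.19−0.72) = 0.8298 for the latter.
Terminal payoffs: V(2,0)=25.0000, V(2,1)=0.0000, V(2,2)=0.0000
  t=1,j=0: stock 83.5200 → up 99.3888 (V=0.0000), down 60.1344 (V=25.0000). Price 3.8336; hedge Δ=-0.6369, bond B=57.0251.
  t=1,j=1: stock 138.0400 → up 164.2676 (V=0.0000), down 99.3888 (V=0.0000). Price 0.0000; hedge Δ=0.0000, bond B=0.0000.
  t=0,j=0: stock 116.0000 → up 138.0400 (V=0.0000), down 83.5200 (V=3.8336). Price 0.5879; hedge Δ=-0.0703, bond B=8.7445.
Self-financing check: at every node Δ·S+B equals the discounted successor values.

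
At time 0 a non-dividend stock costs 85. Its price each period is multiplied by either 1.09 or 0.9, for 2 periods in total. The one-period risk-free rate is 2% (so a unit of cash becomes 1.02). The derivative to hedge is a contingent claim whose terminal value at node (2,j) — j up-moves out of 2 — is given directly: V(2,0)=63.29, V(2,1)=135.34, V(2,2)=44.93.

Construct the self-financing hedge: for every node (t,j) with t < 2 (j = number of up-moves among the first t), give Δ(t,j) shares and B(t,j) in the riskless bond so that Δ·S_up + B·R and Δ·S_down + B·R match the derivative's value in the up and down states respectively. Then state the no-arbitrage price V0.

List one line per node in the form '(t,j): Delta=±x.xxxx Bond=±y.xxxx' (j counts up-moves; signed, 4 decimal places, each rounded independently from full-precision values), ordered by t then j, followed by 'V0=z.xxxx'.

No-arbitrage ⇒ martingale measure with p* = (R−d)/(u−d) = 0.6316.
Payoff layer (t=2): V(2,0)=63.2900, V(2,1)=135.3400, V(2,2)=44.9300
(1,0): S=76.5000. Δ = (V_up−V_dn)/(S_up−S_dn) = (135.3400−63.2900)/(83.3850−68.8500) = 4.9570. V = [p*·135.3400 + (1−p*)·63.2900]/1.02 = 106.6620. B = V − Δ·S = -272.5485.
(1,1): S=92.6500. Δ = (V_up−V_dn)/(S_up−S_dn) = (44.9300−135.3400)/(100.9885−83.3850) = -5.1359. V = [p*·44.9300 + (1−p*)·135.3400]/1.02 = 76.7049. B = V − Δ·S = 552.5470.
(0,0): S=85.0000. Δ = (V_up−V_dn)/(S_up−S_dn) = (76.7049−106.6620)/(92.6500−76.5000) = -1.8549. V = [p*·76.7049 + (1−p*)·106.6620]/1.02 = 86.0213. B = V − Δ·S = 243.6906.
The time-0 hedge costs 86.0213, which is the no-arbitrage price.

(0,0): Delta=-1.8549 Bond=243.6906
(1,0): Delta=4.9570 Bond=-272.5485
(1,1): Delta=-5.1359 Bond=552.5470
V0=86.0213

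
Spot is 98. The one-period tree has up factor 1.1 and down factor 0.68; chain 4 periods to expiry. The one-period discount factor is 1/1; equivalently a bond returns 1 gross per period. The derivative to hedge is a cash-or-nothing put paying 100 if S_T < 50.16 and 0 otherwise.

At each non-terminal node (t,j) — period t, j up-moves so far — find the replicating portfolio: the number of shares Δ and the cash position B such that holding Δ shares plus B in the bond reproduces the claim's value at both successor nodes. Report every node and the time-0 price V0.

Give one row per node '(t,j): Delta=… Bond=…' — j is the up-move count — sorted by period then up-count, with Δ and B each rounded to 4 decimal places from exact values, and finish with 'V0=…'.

The replicating-portfolio and risk-neutral prices coincide; use p* = (1−0.68)/(1.1−0.68) = 0.7619 for the latter.
At expiry t=4: V(4,0)=100.0000, V(4,1)=100.0000, V(4,2)=0.0000, V(4,3)=0.0000, V(4,4)=0.0000
(3,0): S=30.8143. Δ = (V_up−V_dn)/(S_up−S_dn) = (100.0000−100.0000)/(33.8958−20.9537) = 0.0000. V = [p*·100.0000 + (1−p*)·100.0000]/1 = 100.0000. B = V − Δ·S = 100.0000.
(3,1): S=49.8467. Δ = (V_up−V_dn)/(S_up−S_dn) = (0.0000−100.0000)/(54.8314−33.8958) = -4.7765. V = [p*·0.0000 + (1−p*)·100.0000]/1 = 23.8095. B = V − Δ·S = 261.9048.
(3,2): S=80.6344. Δ = (V_up−V_dn)/(S_up−S_dn) = (0.0000−0.0000)/(88.6978−54.8314) = 0.0000. V = [p*·0.0000 + (1−p*)·0.0000]/1 = 0.0000. B = V − Δ·S = 0.0000.
(3,3): S=130.4380. Δ = (V_up−V_dn)/(S_up−S_dn) = (0.0000−0.0000)/(143.4818−88.6978) = 0.0000. V = [p*·0.0000 + (1−p*)·0.0000]/1 = 0.0000. B = V − Δ·S = 0.0000.
(2,0): S=45.3152. Δ = (V_up−V_dn)/(S_up−S_dn) = (23.8095−100.0000)/(49.8467−30.8143) = -4.0032. V = [p*·23.8095 + (1−p*)·100.0000]/1 = 41.9501. B = V − Δ·S = 223.3560.
(2,1): S=73.3040. Δ = (V_up−V_dn)/(S_up−S_dn) = (0.0000−23.8095)/(80.6344−49.8467) = -0.7733. V = [p*·0.0000 + (1−p*)·23.8095]/1 = 5.6689. B = V − Δ·S = 62.3583.
(2,2): S=118.5800. Δ = (V_up−V_dn)/(S_up−S_dn) = (0.0000−0.0000)/(130.4380−80.6344) = 0.0000. V = [p*·0.0000 + (1−p*)·0.0000]/1 = 0.0000. B = V − Δ·S = 0.0000.
(1,0): S=66.6400. Δ = (V_up−V_dn)/(S_up−S_dn) = (5.6689−41.9501)/(73.3040−45.3152) = -1.2963. V = [p*·5.6689 + (1−p*)·41.9501]/1 = 14.3073. B = V − Δ·S = 100.6911.
(1,1): S=107.8000. Δ = (V_up−V_dn)/(S_up−S_dn) = (0.0000−5.6689)/(118.5800−73.3040) = -0.1252. V = [p*·0.0000 + (1−p*)·5.6689]/1 = 1.3497. B = V − Δ·S = 14.8472.
(0,0): S=98.0000. Δ = (V_up−V_dn)/(S_up−S_dn) = (1.3497−14.3073)/(107.8000−66.6400) = -0.3148. V = [p*·1.3497 + (1−p*)·14.3073]/1 = 4.4349. B = V − Δ·S = 35.2862.
Root portfolio cost Δ·98+B reproduces V0=4.4349.

(0,0): Delta=-0.3148 Bond=35.2862
(1,0): Delta=-1.2963 Bond=100.6911
(1,1): Delta=-0.1252 Bond=14.8472
(2,0): Delta=-4.0032 Bond=223.3560
(2,1): Delta=-0.7733 Bond=62.3583
(2,2): Delta=0.0000 Bond=0.0000
(3,0): Delta=0.0000 Bond=100.0000
(3,1): Delta=-4.7765 Bond=261.9048
(3,2): Delta=0.0000 Bond=0.0000
(3,3): Delta=0.0000 Bond=0.0000
V0=4.4349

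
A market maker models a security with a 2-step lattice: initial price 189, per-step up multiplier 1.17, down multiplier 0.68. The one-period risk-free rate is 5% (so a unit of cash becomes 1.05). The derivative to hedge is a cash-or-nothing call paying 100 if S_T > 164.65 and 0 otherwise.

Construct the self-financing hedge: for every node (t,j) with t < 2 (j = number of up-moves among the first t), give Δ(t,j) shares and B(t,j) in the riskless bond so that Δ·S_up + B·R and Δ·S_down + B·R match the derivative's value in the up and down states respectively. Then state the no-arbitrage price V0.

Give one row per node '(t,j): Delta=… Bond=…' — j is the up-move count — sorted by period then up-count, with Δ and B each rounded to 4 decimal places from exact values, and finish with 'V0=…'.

Risk-neutral probability p* = (R−d)/(u−d) = (1.05−0.68)/(1.17−0.68) = 0.7551.
Payoff layer (t=2): V(2,0)=0.0000, V(2,1)=0.0000, V(2,2)=100.0000
Node (1,0) S=128.5200: V=(p*·0.0000+(1−p*)·0.0000)/1.05=0.0000; Δ=(0.0000−0.0000)/(150.3684−87.3936)=0.0000; B=V−Δ·S=0.0000
Node (1,1) S=221.1300: V=(p*·100.0000+(1−p*)·0.0000)/1.05=71.9145; Δ=(100.0000−0.0000)/(258.7221−150.3684)=0.9229; B=V−Δ·S=-132.1672
Node (0,0) S=189.0000: V=(p*·71.9145+(1−p*)·0.0000)/1.05=51.7169; Δ=(71.9145−0.0000)/(221.1300−128.5200)=0.7765; B=V−Δ·S=-95.0473
Root portfolio cost Δ·189+B reproduces V0=51.7169.

(0,0): Delta=0.7765 Bond=-95.0473
(1,0): Delta=0.0000 Bond=0.0000
(1,1): Delta=0.9229 Bond=-132.1672
V0=51.7169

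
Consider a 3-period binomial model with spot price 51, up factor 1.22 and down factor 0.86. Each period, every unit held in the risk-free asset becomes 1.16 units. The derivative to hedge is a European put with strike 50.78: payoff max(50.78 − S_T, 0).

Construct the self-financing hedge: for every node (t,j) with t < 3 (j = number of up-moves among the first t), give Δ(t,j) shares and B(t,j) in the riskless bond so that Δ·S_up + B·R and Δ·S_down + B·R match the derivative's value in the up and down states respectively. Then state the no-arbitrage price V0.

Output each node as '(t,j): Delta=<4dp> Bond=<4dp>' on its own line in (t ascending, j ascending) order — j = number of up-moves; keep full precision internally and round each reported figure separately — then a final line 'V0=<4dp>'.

Risk-neutral probability p* = (R−d)/(u−d) = (1.16−0.86)/(1.22−0.86) = 0.8333.
Terminal values V(3,·): V(3,0)=18.3411, V(3,1)=4.7621, V(3,2)=0.0000, V(3,3)=0.0000
(2,0): S=37.7196. Δ = (V_up−V_dn)/(S_up−S_dn) = (4.7621−18.3411)/(46.0179−32.4389) = -1.0000. V = [p*·4.7621 + (1−p*)·18.3411]/1.16 = 6.0563. B = V − Δ·S = 43.7759.
(2,1): S=53.5092. Δ = (V_up−V_dn)/(S_up−S_dn) = (0.0000−4.7621)/(65.2812−46.0179) = -0.2472. V = [p*·0.0000 + (1−p*)·4.7621]/1.16 = 0.6842. B = V − Δ·S = 13.9122.
(2,2): S=75.9084. Δ = (V_up−V_dn)/(S_up−S_dn) = (0.0000−0.0000)/(92.6082−65.2812) = 0.0000. V = [p*·0.0000 + (1−p*)·0.0000]/1.16 = 0.0000. B = V − Δ·S = 0.0000.
(1,0): S=43.8600. Δ = (V_up−V_dn)/(S_up−S_dn) = (0.6842−6.0563)/(53.5092−37.7196) = -0.3402. V = [p*·0.6842 + (1−p*)·6.0563]/1.16 = 1.3617. B = V − Δ·S = 16.2841.
(1,1): S=62.2200. Δ = (V_up−V_dn)/(S_up−S_dn) = (0.0000−0.6842)/(75.9084−53.5092) = -0.0305. V = [p*·0.0000 + (1−p*)·0.6842]/1.16 = 0.0983. B = V − Δ·S = 1.9989.
(0,0): S=51.0000. Δ = (V_up−V_dn)/(S_up−S_dn) = (0.0983−1.3617)/(62.2200−43.8600) = -0.0688. V = [p*·0.0983 + (1−p*)·1.3617]/1.16 = 0.2663. B = V − Δ·S = 3.7756.
Self-financing check: at every node Δ·S+B equals the discounted successor values.

(0,0): Delta=-0.0688 Bond=3.7756
(1,0): Delta=-0.3402 Bond=16.2841
(1,1): Delta=-0.0305 Bond=1.9989
(2,0): Delta=-1.0000 Bond=43.7759
(2,1): Delta=-0.2472 Bond=13.9122
(2,2): Delta=0.0000 Bond=0.0000
V0=0.2663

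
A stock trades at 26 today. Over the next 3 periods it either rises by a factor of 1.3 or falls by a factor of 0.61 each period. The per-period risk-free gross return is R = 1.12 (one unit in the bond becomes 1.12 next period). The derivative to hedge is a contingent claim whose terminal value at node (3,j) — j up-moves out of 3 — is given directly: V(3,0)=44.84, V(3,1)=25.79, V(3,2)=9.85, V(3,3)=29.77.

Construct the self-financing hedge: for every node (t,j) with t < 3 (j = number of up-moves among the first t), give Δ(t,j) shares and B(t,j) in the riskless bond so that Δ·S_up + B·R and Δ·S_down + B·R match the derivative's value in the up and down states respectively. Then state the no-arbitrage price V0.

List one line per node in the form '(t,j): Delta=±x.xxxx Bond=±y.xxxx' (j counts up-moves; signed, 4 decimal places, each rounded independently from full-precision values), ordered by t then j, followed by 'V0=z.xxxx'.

The replicating-portfolio and risk-neutral prices coincide; use p* = (1.12−0.61)/(1.3−0.61) = 0.7391 for the latter.
Payoff layer (t=3): V(3,0)=44.8400, V(3,1)=25.7900, V(3,2)=9.8500, V(3,3)=29.7700
Node (2,0) S=9.6746: V=(p*·25.7900+(1−p*)·44.8400)/1.12=27.4639; Δ=(25.7900−44.8400)/(12.5770−5.9015)=-2.8537; B=V−Δ·S=55.0726
Node (2,1) S=20.6180: V=(p*·9.8500+(1−p*)·25.7900)/1.12=12.5074; Δ=(9.8500−25.7900)/(26.8034−12.5770)=-1.1205; B=V−Δ·S=35.6088
Node (2,2) S=43.9400: V=(p*·29.7700+(1−p*)·9.8500)/1.12=21.9406; Δ=(29.7700−9.8500)/(57.1220−26.8034)=0.6570; B=V−Δ·S=-6.9290
Node (1,0) S=15.8600: V=(p*·12.5074+(1−p*)·27.4639)/1.12=14.6510; Δ=(12.5074−27.4639)/(20.6180−9.6746)=-1.3667; B=V−Δ·S=36.3271
Node (1,1) S=33.8000: V=(p*·21.9406+(1−p*)·12.5074)/1.12=17.3926; Δ=(21.9406−12.5074)/(43.9400−20.6180)=0.4045; B=V−Δ·S=3.7213
Node (0,0) S=26.0000: V=(p*·17.3926+(1−p*)·14.6510)/1.12=14.8906; Δ=(17.3926−14.6510)/(33.8000−15.8600)=0.1528; B=V−Δ·S=10.9171
The time-0 hedge costs 14.8906, which is the no-arbitrage price.

(0,0): Delta=0.1528 Bond=10.9171
(1,0): Delta=-1.3667 Bond=36.3271
(1,1): Delta=0.4045 Bond=3.7213
(2,0): Delta=-2.8537 Bond=55.0726
(2,1): Delta=-1.1205 Bond=35.6088
(2,2): Delta=0.6570 Bond=-6.9290
V0=14.8906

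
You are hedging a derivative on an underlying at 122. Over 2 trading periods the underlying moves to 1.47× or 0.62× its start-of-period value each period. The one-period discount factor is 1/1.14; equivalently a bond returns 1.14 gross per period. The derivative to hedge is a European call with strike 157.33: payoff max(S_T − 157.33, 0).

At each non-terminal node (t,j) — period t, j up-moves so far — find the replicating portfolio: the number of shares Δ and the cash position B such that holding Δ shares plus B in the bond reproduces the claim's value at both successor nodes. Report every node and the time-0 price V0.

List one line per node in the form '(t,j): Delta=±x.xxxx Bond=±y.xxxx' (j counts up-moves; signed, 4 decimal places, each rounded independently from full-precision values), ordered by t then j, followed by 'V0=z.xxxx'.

Since d<R<u, set p* = (R−d)/(u−d) = 0.6118; price each node as the discounted p*-expectation of its children.
Payoff layer (t=2): V(2,0)=0.0000, V(2,1)=0.0000, V(2,2)=106.2998
  t=1,j=0: stock 75.6400 → up 111.1908 (V=0.0000), down 46.8968 (V=0.0000). Price 0.0000; hedge Δ=0.0000, bond B=0.0000.
  t=1,j=1: stock 179.3400 → up 263.6298 (V=106.2998), down 111.1908 (V=0.0000). Price 57.0443; hedge Δ=0.6973, bond B=-68.0143.
  t=0,j=0: stock 122.0000 → up 179.3400 (V=57.0443), down 75.6400 (V=0.0000). Price 30.6120; hedge Δ=0.5501, bond B=-36.4989.
Each (Δ,B) replicates both successor values, so the strategy is self-financing and V0 is arbitrage-free.

(0,0): Delta=0.5501 Bond=-36.4989
(1,0): Delta=0.0000 Bond=0.0000
(1,1): Delta=0.6973 Bond=-68.0143
V0=30.6120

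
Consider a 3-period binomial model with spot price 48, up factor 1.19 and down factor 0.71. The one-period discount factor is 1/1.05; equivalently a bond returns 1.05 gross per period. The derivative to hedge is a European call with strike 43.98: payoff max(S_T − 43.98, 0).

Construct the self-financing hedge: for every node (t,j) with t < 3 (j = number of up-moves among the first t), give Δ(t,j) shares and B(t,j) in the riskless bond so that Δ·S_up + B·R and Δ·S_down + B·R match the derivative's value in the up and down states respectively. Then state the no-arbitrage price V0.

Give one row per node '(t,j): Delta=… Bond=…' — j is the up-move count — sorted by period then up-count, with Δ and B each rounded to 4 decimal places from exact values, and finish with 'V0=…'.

(0,0): Delta=0.7141 Bond=-21.3218
(1,0): Delta=0.1765 Bond=-4.0681
(1,1): Delta=0.8461 Bond=-29.9313
(2,0): Delta=0.0000 Bond=0.0000
(2,1): Delta=0.2199 Bond=-6.0303
(2,2): Delta=1.0000 Bond=-41.8857
V0=12.9542

Risk-neutral probability p* = (R−d)/(u−d) = (1.05−0.71)/(1.19−0.71) = 0.7083.
Terminal values V(3,·): V(3,0)=0.0000, V(3,1)=0.0000, V(3,2)=4.2807, V(3,3)=36.9076
(2,0): S=24.1968. Δ = (V_up−V_dn)/(S_up−S_dn) = (0.0000−0.0000)/(28.7942−17.1797) = 0.0000. V = [p*·0.0000 + (1−p*)·0.0000]/1.05 = 0.0000. B = V − Δ·S = 0.0000.
(2,1): S=40.5552. Δ = (V_up−V_dn)/(S_up−S_dn) = (4.2807−0.0000)/(48.2607−28.7942) = 0.2199. V = [p*·4.2807 + (1−p*)·0.0000]/1.05 = 2.8878. B = V − Δ·S = -6.0303.
(2,2): S=67.9728. Δ = (V_up−V_dn)/(S_up−S_dn) = (36.9076−4.2807)/(80.8876−48.2607) = 1.0000. V = [p*·36.9076 + (1−p*)·4.2807]/1.05 = 26.0871. B = V − Δ·S = -41.8857.
(1,0): S=34.0800. Δ = (V_up−V_dn)/(S_up−S_dn) = (2.8878−0.0000)/(40.5552−24.1968) = 0.1765. V = [p*·2.8878 + (1−p*)·0.0000]/1.05 = 1.9481. B = V − Δ·S = -4.0681.
(1,1): S=57.1200. Δ = (V_up−V_dn)/(S_up−S_dn) = (26.0871−2.8878)/(67.9728−40.5552) = 0.8461. V = [p*·26.0871 + (1−p*)·2.8878]/1.05 = 18.4006. B = V − Δ·S = -29.9313.
(0,0): S=48.0000. Δ = (V_up−V_dn)/(S_up−S_dn) = (18.4006−1.9481)/(57.1200−34.0800) = 0.7141. V = [p*·18.4006 + (1−p*)·1.9481]/1.05 = 12.9542. B = V − Δ·S = -21.3218.
Self-financing check: at every node Δ·S+B equals the discounted successor values.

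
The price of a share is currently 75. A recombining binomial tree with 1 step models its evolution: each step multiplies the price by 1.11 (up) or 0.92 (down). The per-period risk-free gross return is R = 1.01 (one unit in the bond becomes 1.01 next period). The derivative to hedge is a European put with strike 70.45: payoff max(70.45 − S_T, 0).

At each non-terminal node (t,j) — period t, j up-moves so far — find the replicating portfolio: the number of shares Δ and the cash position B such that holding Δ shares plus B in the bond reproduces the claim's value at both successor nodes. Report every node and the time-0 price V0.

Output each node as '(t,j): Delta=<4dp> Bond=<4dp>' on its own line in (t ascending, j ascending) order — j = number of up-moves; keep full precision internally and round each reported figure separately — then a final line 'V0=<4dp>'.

(0,0): Delta=-0.1018 Bond=8.3872
V0=0.7556

Risk-neutral probability p* = (R−d)/(u−d) = (1.01−0.92)/(1.11−0.92) = 0.4737.
Terminal values V(1,·): V(1,0)=1.4500, V(1,1)=0.0000
(0,0): S=75.0000. Δ = (V_up−V_dn)/(S_up−S_dn) = (0.0000−1.4500)/(83.2500−69.0000) = -0.1018. V = [p*·0.0000 + (1−p*)·1.4500]/1.01 = 0.7556. B = V − Δ·S = 8.3872.
The time-0 hedge costs 0.7556, which is the no-arbitrage price.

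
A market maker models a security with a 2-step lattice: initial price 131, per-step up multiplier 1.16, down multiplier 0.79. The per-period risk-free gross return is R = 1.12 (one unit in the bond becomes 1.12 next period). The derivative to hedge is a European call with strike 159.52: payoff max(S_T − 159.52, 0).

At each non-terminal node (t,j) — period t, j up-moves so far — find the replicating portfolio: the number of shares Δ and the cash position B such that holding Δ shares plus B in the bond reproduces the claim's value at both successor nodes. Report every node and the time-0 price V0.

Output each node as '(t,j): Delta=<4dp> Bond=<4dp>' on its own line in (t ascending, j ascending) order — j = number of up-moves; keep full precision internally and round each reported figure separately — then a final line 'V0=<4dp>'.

(0,0): Delta=0.2753 Bond=-25.4337
(1,0): Delta=0.0000 Bond=0.0000
(1,1): Delta=0.2980 Bond=-31.9386
V0=10.6242

Since d<R<u, set p* = (R−d)/(u−d) = 0.8919; price each node as the discounted p*-expectation of its children.
At expiry t=2: V(2,0)=0.0000, V(2,1)=0.0000, V(2,2)=16.7536
Node (1,0) S=103.4900: V=(p*·0.0000+(1−p*)·0.0000)/1.12=0.0000; Δ=(0.0000−0.0000)/(120.0484−81.7571)=0.0000; B=V−Δ·S=0.0000
Node (1,1) S=151.9600: V=(p*·16.7536+(1−p*)·0.0000)/1.12=13.3414; Δ=(16.7536−0.0000)/(176.2736−120.0484)=0.2980; B=V−Δ·S=-31.9386
Node (0,0) S=131.0000: V=(p*·13.3414+(1−p*)·0.0000)/1.12=10.6242; Δ=(13.3414−0.0000)/(151.9600−103.4900)=0.2753; B=V−Δ·S=-25.4337
Root portfolio cost Δ·131+B reproduces V0=10.6242.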